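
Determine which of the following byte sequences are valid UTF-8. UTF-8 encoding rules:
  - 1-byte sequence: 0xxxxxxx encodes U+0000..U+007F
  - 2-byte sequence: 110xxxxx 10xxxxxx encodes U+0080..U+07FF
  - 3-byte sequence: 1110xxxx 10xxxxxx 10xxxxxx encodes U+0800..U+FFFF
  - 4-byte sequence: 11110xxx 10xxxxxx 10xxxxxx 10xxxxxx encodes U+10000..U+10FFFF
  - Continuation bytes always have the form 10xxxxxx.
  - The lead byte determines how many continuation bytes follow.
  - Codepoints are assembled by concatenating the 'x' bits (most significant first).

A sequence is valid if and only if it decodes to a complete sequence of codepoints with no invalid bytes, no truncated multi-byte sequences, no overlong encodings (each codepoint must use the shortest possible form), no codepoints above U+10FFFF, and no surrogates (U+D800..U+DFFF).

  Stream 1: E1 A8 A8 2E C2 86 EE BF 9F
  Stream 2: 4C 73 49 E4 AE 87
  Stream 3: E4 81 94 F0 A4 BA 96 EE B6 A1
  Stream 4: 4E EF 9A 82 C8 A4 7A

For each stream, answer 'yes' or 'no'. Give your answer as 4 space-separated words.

Answer: yes yes yes yes

Derivation:
Stream 1: decodes cleanly. VALID
Stream 2: decodes cleanly. VALID
Stream 3: decodes cleanly. VALID
Stream 4: decodes cleanly. VALID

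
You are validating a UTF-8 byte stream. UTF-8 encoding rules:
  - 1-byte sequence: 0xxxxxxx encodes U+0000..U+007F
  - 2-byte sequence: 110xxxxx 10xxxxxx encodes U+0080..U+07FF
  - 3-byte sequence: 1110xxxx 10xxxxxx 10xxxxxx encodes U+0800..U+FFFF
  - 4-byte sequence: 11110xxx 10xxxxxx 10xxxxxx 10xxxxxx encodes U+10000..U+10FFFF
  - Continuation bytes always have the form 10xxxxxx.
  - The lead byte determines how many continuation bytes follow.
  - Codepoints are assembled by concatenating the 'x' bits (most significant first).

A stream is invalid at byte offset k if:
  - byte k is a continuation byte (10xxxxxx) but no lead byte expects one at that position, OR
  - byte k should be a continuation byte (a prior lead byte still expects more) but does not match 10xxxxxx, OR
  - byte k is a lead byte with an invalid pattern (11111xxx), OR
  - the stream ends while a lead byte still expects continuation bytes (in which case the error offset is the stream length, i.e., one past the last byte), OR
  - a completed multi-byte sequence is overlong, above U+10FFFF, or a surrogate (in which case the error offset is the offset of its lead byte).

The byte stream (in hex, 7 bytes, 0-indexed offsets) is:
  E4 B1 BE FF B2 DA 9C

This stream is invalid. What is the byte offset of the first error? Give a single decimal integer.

Answer: 3

Derivation:
Byte[0]=E4: 3-byte lead, need 2 cont bytes. acc=0x4
Byte[1]=B1: continuation. acc=(acc<<6)|0x31=0x131
Byte[2]=BE: continuation. acc=(acc<<6)|0x3E=0x4C7E
Completed: cp=U+4C7E (starts at byte 0)
Byte[3]=FF: INVALID lead byte (not 0xxx/110x/1110/11110)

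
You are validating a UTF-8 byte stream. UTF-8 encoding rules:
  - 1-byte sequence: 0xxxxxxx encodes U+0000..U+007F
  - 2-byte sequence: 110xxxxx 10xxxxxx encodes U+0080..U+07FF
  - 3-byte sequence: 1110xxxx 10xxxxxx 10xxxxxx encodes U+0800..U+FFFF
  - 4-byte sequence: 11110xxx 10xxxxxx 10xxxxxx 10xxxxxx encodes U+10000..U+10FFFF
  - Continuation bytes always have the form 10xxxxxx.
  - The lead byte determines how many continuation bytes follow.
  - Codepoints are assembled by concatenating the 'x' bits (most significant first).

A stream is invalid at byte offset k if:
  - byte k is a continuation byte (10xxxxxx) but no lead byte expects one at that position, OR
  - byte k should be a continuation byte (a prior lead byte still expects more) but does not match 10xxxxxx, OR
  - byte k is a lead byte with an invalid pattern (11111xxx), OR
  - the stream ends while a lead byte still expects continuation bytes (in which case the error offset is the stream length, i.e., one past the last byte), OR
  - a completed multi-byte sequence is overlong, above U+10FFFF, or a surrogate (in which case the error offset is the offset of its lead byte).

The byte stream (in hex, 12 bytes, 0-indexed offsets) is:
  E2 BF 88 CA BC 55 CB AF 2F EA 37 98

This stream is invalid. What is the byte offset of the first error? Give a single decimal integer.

Byte[0]=E2: 3-byte lead, need 2 cont bytes. acc=0x2
Byte[1]=BF: continuation. acc=(acc<<6)|0x3F=0xBF
Byte[2]=88: continuation. acc=(acc<<6)|0x08=0x2FC8
Completed: cp=U+2FC8 (starts at byte 0)
Byte[3]=CA: 2-byte lead, need 1 cont bytes. acc=0xA
Byte[4]=BC: continuation. acc=(acc<<6)|0x3C=0x2BC
Completed: cp=U+02BC (starts at byte 3)
Byte[5]=55: 1-byte ASCII. cp=U+0055
Byte[6]=CB: 2-byte lead, need 1 cont bytes. acc=0xB
Byte[7]=AF: continuation. acc=(acc<<6)|0x2F=0x2EF
Completed: cp=U+02EF (starts at byte 6)
Byte[8]=2F: 1-byte ASCII. cp=U+002F
Byte[9]=EA: 3-byte lead, need 2 cont bytes. acc=0xA
Byte[10]=37: expected 10xxxxxx continuation. INVALID

Answer: 10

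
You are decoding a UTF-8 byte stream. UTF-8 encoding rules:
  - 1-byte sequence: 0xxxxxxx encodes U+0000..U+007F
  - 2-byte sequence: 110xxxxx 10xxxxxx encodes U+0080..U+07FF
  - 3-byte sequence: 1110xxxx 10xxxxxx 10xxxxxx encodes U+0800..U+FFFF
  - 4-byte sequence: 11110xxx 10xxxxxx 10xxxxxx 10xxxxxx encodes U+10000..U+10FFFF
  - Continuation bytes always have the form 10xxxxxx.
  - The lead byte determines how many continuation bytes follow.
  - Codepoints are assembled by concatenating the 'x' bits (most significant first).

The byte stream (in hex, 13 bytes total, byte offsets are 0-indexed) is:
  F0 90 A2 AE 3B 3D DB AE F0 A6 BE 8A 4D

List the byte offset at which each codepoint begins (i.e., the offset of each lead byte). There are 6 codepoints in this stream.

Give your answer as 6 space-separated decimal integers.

Byte[0]=F0: 4-byte lead, need 3 cont bytes. acc=0x0
Byte[1]=90: continuation. acc=(acc<<6)|0x10=0x10
Byte[2]=A2: continuation. acc=(acc<<6)|0x22=0x422
Byte[3]=AE: continuation. acc=(acc<<6)|0x2E=0x108AE
Completed: cp=U+108AE (starts at byte 0)
Byte[4]=3B: 1-byte ASCII. cp=U+003B
Byte[5]=3D: 1-byte ASCII. cp=U+003D
Byte[6]=DB: 2-byte lead, need 1 cont bytes. acc=0x1B
Byte[7]=AE: continuation. acc=(acc<<6)|0x2E=0x6EE
Completed: cp=U+06EE (starts at byte 6)
Byte[8]=F0: 4-byte lead, need 3 cont bytes. acc=0x0
Byte[9]=A6: continuation. acc=(acc<<6)|0x26=0x26
Byte[10]=BE: continuation. acc=(acc<<6)|0x3E=0x9BE
Byte[11]=8A: continuation. acc=(acc<<6)|0x0A=0x26F8A
Completed: cp=U+26F8A (starts at byte 8)
Byte[12]=4D: 1-byte ASCII. cp=U+004D

Answer: 0 4 5 6 8 12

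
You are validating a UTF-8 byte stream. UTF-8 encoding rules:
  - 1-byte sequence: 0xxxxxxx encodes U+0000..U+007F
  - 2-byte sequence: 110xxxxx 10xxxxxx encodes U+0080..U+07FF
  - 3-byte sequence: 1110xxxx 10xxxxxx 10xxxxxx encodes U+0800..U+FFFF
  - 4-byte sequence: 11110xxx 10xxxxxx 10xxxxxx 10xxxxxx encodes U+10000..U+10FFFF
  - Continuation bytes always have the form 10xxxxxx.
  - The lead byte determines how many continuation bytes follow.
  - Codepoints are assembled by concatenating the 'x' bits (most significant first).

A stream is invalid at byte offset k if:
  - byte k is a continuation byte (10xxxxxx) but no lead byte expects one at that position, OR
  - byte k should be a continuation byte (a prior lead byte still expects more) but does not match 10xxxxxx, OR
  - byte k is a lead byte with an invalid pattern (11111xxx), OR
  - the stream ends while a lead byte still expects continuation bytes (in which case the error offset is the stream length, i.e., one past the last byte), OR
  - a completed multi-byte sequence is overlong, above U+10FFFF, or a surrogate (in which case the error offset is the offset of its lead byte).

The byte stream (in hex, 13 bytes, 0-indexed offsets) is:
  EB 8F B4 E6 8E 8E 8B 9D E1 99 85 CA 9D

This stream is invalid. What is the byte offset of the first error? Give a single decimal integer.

Answer: 6

Derivation:
Byte[0]=EB: 3-byte lead, need 2 cont bytes. acc=0xB
Byte[1]=8F: continuation. acc=(acc<<6)|0x0F=0x2CF
Byte[2]=B4: continuation. acc=(acc<<6)|0x34=0xB3F4
Completed: cp=U+B3F4 (starts at byte 0)
Byte[3]=E6: 3-byte lead, need 2 cont bytes. acc=0x6
Byte[4]=8E: continuation. acc=(acc<<6)|0x0E=0x18E
Byte[5]=8E: continuation. acc=(acc<<6)|0x0E=0x638E
Completed: cp=U+638E (starts at byte 3)
Byte[6]=8B: INVALID lead byte (not 0xxx/110x/1110/11110)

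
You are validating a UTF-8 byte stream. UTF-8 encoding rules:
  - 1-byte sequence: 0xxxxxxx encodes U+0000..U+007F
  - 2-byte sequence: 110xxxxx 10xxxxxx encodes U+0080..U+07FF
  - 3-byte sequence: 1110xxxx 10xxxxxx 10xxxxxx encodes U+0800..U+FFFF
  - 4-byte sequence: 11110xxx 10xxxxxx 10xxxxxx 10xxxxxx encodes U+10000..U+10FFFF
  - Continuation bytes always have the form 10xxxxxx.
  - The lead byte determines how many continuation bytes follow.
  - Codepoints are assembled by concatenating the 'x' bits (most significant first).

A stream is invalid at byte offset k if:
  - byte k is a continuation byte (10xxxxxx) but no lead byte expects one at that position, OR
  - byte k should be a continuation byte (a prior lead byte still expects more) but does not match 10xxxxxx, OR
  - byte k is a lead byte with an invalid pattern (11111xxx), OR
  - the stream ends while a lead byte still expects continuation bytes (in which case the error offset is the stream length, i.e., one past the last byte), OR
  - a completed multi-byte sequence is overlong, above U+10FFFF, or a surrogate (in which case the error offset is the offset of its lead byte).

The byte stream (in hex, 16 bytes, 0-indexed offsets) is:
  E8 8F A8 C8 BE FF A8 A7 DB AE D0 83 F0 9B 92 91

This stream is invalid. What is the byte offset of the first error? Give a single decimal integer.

Byte[0]=E8: 3-byte lead, need 2 cont bytes. acc=0x8
Byte[1]=8F: continuation. acc=(acc<<6)|0x0F=0x20F
Byte[2]=A8: continuation. acc=(acc<<6)|0x28=0x83E8
Completed: cp=U+83E8 (starts at byte 0)
Byte[3]=C8: 2-byte lead, need 1 cont bytes. acc=0x8
Byte[4]=BE: continuation. acc=(acc<<6)|0x3E=0x23E
Completed: cp=U+023E (starts at byte 3)
Byte[5]=FF: INVALID lead byte (not 0xxx/110x/1110/11110)

Answer: 5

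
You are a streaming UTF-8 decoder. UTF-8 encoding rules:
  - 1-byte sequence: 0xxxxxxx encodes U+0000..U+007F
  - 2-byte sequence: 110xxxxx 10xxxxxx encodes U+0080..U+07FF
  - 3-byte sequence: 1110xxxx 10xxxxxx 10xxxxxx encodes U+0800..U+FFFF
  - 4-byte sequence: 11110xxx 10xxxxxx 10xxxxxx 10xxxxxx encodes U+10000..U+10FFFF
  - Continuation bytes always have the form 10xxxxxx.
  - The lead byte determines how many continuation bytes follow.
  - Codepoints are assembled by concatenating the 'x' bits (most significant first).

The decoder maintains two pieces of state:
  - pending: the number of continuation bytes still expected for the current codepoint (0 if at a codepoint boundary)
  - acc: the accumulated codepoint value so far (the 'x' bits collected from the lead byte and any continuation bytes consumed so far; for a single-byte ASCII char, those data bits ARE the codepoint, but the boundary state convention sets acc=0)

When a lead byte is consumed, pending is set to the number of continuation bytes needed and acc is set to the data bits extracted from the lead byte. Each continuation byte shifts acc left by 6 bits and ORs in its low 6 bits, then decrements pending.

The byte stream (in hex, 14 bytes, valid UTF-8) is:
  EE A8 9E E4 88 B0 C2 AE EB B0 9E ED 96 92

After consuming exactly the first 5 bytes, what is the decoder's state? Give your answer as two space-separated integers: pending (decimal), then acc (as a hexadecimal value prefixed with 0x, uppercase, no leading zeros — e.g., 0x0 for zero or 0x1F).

Answer: 1 0x108

Derivation:
Byte[0]=EE: 3-byte lead. pending=2, acc=0xE
Byte[1]=A8: continuation. acc=(acc<<6)|0x28=0x3A8, pending=1
Byte[2]=9E: continuation. acc=(acc<<6)|0x1E=0xEA1E, pending=0
Byte[3]=E4: 3-byte lead. pending=2, acc=0x4
Byte[4]=88: continuation. acc=(acc<<6)|0x08=0x108, pending=1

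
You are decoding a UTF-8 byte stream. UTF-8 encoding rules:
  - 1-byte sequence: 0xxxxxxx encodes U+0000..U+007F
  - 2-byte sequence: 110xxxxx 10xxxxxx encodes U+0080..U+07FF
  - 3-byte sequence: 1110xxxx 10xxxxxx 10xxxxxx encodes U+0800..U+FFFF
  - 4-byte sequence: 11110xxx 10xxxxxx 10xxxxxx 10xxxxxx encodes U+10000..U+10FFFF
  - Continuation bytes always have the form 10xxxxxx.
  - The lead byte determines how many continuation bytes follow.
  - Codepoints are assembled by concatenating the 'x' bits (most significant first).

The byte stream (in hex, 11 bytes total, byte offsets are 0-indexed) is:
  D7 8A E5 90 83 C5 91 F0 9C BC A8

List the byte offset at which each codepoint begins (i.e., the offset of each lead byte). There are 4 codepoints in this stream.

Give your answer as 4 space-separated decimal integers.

Answer: 0 2 5 7

Derivation:
Byte[0]=D7: 2-byte lead, need 1 cont bytes. acc=0x17
Byte[1]=8A: continuation. acc=(acc<<6)|0x0A=0x5CA
Completed: cp=U+05CA (starts at byte 0)
Byte[2]=E5: 3-byte lead, need 2 cont bytes. acc=0x5
Byte[3]=90: continuation. acc=(acc<<6)|0x10=0x150
Byte[4]=83: continuation. acc=(acc<<6)|0x03=0x5403
Completed: cp=U+5403 (starts at byte 2)
Byte[5]=C5: 2-byte lead, need 1 cont bytes. acc=0x5
Byte[6]=91: continuation. acc=(acc<<6)|0x11=0x151
Completed: cp=U+0151 (starts at byte 5)
Byte[7]=F0: 4-byte lead, need 3 cont bytes. acc=0x0
Byte[8]=9C: continuation. acc=(acc<<6)|0x1C=0x1C
Byte[9]=BC: continuation. acc=(acc<<6)|0x3C=0x73C
Byte[10]=A8: continuation. acc=(acc<<6)|0x28=0x1CF28
Completed: cp=U+1CF28 (starts at byte 7)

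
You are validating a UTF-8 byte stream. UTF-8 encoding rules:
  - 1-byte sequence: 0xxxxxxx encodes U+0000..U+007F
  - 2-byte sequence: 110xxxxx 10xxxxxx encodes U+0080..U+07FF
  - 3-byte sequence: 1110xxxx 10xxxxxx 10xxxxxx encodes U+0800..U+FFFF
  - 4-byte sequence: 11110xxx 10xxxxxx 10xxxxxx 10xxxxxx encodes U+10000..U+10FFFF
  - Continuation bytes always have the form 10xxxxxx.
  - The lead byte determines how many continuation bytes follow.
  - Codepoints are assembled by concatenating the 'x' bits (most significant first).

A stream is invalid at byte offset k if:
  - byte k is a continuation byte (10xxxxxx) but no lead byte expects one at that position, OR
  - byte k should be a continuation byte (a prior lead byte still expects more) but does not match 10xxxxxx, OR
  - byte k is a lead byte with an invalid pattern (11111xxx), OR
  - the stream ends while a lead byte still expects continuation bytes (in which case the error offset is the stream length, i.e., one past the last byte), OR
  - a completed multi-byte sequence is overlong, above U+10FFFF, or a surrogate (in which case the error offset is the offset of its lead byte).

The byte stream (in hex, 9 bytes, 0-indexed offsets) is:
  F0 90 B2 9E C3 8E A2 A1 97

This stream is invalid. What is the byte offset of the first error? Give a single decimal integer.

Byte[0]=F0: 4-byte lead, need 3 cont bytes. acc=0x0
Byte[1]=90: continuation. acc=(acc<<6)|0x10=0x10
Byte[2]=B2: continuation. acc=(acc<<6)|0x32=0x432
Byte[3]=9E: continuation. acc=(acc<<6)|0x1E=0x10C9E
Completed: cp=U+10C9E (starts at byte 0)
Byte[4]=C3: 2-byte lead, need 1 cont bytes. acc=0x3
Byte[5]=8E: continuation. acc=(acc<<6)|0x0E=0xCE
Completed: cp=U+00CE (starts at byte 4)
Byte[6]=A2: INVALID lead byte (not 0xxx/110x/1110/11110)

Answer: 6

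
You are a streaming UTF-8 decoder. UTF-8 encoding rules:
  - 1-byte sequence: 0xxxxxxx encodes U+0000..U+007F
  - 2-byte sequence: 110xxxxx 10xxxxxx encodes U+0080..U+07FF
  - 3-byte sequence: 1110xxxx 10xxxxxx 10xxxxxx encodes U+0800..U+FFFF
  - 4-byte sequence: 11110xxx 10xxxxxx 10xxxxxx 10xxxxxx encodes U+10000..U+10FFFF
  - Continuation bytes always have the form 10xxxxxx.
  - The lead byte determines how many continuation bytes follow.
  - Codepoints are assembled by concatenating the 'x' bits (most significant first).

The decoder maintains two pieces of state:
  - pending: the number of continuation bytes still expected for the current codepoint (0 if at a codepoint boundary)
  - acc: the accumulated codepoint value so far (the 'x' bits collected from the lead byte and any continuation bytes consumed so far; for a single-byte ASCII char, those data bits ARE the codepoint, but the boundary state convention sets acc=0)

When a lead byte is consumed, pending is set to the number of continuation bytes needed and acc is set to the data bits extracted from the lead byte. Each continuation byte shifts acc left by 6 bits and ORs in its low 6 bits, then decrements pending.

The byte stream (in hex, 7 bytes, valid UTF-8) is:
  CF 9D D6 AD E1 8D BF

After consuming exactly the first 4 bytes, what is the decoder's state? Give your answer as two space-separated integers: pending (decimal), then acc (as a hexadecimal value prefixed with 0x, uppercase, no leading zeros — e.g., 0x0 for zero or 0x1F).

Byte[0]=CF: 2-byte lead. pending=1, acc=0xF
Byte[1]=9D: continuation. acc=(acc<<6)|0x1D=0x3DD, pending=0
Byte[2]=D6: 2-byte lead. pending=1, acc=0x16
Byte[3]=AD: continuation. acc=(acc<<6)|0x2D=0x5AD, pending=0

Answer: 0 0x5AD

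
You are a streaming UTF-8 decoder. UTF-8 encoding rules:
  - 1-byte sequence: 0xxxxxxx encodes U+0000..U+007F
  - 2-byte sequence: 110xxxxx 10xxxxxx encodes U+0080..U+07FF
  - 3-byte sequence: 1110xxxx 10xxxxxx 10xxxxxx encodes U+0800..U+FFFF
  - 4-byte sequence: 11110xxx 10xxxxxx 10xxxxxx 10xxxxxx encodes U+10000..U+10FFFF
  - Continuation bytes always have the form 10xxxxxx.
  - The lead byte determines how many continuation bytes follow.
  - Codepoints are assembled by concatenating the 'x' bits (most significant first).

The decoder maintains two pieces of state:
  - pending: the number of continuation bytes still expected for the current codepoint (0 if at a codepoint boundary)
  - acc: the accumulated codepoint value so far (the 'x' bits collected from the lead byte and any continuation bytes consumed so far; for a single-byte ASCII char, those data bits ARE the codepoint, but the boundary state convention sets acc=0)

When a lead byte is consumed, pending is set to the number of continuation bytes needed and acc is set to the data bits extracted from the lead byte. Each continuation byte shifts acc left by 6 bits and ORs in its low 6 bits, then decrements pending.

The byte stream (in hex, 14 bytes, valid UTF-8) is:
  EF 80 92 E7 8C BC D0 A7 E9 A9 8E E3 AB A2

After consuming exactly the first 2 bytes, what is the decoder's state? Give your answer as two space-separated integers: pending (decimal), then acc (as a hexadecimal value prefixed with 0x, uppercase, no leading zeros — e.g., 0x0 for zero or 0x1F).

Answer: 1 0x3C0

Derivation:
Byte[0]=EF: 3-byte lead. pending=2, acc=0xF
Byte[1]=80: continuation. acc=(acc<<6)|0x00=0x3C0, pending=1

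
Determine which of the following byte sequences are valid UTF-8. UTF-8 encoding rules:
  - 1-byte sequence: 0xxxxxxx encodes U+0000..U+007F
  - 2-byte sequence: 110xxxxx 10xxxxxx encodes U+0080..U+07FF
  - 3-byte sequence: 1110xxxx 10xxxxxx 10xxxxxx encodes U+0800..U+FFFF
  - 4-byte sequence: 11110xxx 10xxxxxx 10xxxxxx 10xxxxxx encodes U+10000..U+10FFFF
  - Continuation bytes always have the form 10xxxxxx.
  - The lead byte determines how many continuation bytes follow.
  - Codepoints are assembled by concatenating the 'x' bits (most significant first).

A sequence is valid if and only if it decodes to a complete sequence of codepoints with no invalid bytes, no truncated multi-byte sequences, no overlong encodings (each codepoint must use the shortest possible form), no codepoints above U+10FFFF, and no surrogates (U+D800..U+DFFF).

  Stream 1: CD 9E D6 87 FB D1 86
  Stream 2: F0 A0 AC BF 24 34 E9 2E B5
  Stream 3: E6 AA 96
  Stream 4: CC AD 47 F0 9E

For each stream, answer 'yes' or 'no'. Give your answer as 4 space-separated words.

Answer: no no yes no

Derivation:
Stream 1: error at byte offset 4. INVALID
Stream 2: error at byte offset 7. INVALID
Stream 3: decodes cleanly. VALID
Stream 4: error at byte offset 5. INVALID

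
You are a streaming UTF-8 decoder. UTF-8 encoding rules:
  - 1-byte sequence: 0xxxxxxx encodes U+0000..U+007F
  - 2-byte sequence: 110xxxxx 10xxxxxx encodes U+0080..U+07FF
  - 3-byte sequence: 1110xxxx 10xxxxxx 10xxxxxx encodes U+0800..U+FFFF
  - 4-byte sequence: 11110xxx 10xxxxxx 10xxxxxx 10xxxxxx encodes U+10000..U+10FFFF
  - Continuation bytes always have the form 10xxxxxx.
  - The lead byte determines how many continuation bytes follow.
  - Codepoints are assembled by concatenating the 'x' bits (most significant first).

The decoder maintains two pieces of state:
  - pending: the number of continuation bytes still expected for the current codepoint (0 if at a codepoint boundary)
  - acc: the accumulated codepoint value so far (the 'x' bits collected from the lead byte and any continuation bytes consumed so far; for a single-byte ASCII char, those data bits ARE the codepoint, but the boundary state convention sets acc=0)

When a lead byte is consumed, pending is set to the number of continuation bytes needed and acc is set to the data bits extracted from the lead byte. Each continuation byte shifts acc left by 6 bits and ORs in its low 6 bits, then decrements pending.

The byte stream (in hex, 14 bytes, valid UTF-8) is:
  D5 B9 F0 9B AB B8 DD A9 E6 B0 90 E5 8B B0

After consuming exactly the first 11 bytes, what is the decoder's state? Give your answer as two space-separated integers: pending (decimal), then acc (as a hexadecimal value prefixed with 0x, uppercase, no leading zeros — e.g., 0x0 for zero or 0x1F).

Answer: 0 0x6C10

Derivation:
Byte[0]=D5: 2-byte lead. pending=1, acc=0x15
Byte[1]=B9: continuation. acc=(acc<<6)|0x39=0x579, pending=0
Byte[2]=F0: 4-byte lead. pending=3, acc=0x0
Byte[3]=9B: continuation. acc=(acc<<6)|0x1B=0x1B, pending=2
Byte[4]=AB: continuation. acc=(acc<<6)|0x2B=0x6EB, pending=1
Byte[5]=B8: continuation. acc=(acc<<6)|0x38=0x1BAF8, pending=0
Byte[6]=DD: 2-byte lead. pending=1, acc=0x1D
Byte[7]=A9: continuation. acc=(acc<<6)|0x29=0x769, pending=0
Byte[8]=E6: 3-byte lead. pending=2, acc=0x6
Byte[9]=B0: continuation. acc=(acc<<6)|0x30=0x1B0, pending=1
Byte[10]=90: continuation. acc=(acc<<6)|0x10=0x6C10, pending=0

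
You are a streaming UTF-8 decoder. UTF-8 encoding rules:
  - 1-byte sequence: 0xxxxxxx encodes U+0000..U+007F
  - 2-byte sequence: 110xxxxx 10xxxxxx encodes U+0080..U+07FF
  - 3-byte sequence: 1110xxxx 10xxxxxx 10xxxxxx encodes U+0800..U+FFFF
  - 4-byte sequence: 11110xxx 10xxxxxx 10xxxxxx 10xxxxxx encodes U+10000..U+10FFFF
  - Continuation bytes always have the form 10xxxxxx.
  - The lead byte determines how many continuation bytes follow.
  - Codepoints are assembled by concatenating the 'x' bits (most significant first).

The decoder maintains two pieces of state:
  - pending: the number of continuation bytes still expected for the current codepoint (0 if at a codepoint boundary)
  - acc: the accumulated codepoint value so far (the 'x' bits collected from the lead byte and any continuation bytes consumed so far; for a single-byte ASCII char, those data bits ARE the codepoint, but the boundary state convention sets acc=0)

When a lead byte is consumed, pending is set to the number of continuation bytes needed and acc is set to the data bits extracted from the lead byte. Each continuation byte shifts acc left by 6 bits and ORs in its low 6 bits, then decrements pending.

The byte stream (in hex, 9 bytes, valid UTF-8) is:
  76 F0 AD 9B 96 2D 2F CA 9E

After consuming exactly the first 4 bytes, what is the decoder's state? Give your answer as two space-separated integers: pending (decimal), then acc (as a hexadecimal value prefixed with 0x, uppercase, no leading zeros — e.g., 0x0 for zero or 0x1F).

Answer: 1 0xB5B

Derivation:
Byte[0]=76: 1-byte. pending=0, acc=0x0
Byte[1]=F0: 4-byte lead. pending=3, acc=0x0
Byte[2]=AD: continuation. acc=(acc<<6)|0x2D=0x2D, pending=2
Byte[3]=9B: continuation. acc=(acc<<6)|0x1B=0xB5B, pending=1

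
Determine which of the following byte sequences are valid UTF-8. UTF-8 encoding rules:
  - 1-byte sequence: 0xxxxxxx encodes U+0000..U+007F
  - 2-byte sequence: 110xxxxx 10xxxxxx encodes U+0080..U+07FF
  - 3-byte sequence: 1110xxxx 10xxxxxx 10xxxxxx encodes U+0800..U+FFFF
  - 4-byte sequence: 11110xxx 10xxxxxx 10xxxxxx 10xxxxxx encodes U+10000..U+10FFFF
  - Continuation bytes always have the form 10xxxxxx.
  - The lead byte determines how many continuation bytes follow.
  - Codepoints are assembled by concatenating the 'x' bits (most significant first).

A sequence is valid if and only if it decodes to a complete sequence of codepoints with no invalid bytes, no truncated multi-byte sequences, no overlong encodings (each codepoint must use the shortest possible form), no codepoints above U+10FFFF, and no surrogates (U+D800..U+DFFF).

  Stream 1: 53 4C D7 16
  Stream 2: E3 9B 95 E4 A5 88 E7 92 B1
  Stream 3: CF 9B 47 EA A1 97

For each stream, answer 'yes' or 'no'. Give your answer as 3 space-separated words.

Stream 1: error at byte offset 3. INVALID
Stream 2: decodes cleanly. VALID
Stream 3: decodes cleanly. VALID

Answer: no yes yes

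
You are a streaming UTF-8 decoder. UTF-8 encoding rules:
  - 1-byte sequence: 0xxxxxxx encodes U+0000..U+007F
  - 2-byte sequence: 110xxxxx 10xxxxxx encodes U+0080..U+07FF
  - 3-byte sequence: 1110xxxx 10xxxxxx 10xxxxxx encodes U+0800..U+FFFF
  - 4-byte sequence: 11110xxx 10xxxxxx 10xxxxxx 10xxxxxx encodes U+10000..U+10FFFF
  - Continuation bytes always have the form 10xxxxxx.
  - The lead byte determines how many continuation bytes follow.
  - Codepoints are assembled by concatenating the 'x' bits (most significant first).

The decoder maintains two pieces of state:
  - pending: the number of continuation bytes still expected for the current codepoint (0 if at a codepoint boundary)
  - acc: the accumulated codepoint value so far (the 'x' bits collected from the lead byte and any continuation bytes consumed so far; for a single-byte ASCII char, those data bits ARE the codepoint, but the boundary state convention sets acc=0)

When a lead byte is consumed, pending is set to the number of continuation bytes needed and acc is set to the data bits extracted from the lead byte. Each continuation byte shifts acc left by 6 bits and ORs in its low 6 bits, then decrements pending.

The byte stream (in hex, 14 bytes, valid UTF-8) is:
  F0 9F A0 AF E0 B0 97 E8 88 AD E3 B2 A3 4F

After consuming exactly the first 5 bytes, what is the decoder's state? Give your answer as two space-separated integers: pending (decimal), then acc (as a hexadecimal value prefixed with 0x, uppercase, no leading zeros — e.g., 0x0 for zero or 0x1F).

Answer: 2 0x0

Derivation:
Byte[0]=F0: 4-byte lead. pending=3, acc=0x0
Byte[1]=9F: continuation. acc=(acc<<6)|0x1F=0x1F, pending=2
Byte[2]=A0: continuation. acc=(acc<<6)|0x20=0x7E0, pending=1
Byte[3]=AF: continuation. acc=(acc<<6)|0x2F=0x1F82F, pending=0
Byte[4]=E0: 3-byte lead. pending=2, acc=0x0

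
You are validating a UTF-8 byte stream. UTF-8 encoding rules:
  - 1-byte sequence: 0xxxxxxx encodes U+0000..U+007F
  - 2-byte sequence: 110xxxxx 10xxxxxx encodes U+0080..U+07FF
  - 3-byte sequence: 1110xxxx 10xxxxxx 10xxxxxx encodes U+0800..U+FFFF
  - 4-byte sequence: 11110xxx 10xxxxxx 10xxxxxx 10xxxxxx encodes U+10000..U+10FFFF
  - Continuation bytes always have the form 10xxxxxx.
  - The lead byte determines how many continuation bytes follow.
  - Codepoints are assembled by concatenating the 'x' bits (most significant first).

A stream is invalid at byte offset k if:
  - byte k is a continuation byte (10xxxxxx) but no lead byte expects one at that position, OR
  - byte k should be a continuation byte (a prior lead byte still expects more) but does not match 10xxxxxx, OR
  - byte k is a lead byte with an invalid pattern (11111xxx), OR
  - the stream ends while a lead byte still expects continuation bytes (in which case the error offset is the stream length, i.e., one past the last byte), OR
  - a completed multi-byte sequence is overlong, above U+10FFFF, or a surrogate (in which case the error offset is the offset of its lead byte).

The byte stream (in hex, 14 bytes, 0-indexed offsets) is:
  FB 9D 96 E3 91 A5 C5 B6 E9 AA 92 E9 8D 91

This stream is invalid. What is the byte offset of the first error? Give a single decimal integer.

Answer: 0

Derivation:
Byte[0]=FB: INVALID lead byte (not 0xxx/110x/1110/11110)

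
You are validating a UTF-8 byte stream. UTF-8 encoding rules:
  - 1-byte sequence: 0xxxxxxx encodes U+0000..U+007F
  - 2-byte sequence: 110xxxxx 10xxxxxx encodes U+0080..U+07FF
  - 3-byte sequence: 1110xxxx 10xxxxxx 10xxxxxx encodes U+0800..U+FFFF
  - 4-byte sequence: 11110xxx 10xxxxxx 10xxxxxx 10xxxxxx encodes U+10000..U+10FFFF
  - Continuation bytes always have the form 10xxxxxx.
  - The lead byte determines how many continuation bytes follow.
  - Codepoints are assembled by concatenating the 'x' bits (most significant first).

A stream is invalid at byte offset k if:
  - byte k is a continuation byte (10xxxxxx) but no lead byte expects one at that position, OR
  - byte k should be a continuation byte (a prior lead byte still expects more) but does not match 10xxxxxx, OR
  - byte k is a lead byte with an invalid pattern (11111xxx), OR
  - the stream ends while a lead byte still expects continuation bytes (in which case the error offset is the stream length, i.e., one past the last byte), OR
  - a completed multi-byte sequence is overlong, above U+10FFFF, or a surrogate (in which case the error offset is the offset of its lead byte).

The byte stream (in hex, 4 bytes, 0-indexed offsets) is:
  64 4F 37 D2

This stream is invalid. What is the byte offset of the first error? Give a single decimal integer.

Byte[0]=64: 1-byte ASCII. cp=U+0064
Byte[1]=4F: 1-byte ASCII. cp=U+004F
Byte[2]=37: 1-byte ASCII. cp=U+0037
Byte[3]=D2: 2-byte lead, need 1 cont bytes. acc=0x12
Byte[4]: stream ended, expected continuation. INVALID

Answer: 4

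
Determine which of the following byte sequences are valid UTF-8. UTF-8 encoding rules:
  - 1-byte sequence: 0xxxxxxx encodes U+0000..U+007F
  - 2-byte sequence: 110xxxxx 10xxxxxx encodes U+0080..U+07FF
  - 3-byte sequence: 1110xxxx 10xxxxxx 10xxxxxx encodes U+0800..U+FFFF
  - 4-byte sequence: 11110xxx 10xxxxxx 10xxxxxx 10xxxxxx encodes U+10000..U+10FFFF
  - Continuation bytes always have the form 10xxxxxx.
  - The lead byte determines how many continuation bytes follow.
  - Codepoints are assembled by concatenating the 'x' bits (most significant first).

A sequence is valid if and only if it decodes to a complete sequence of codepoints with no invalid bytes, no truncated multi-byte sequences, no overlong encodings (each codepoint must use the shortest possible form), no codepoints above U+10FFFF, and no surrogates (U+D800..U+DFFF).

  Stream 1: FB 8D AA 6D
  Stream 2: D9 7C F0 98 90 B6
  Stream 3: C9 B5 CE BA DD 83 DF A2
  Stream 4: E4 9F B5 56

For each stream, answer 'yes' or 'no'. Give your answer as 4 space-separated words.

Stream 1: error at byte offset 0. INVALID
Stream 2: error at byte offset 1. INVALID
Stream 3: decodes cleanly. VALID
Stream 4: decodes cleanly. VALID

Answer: no no yes yes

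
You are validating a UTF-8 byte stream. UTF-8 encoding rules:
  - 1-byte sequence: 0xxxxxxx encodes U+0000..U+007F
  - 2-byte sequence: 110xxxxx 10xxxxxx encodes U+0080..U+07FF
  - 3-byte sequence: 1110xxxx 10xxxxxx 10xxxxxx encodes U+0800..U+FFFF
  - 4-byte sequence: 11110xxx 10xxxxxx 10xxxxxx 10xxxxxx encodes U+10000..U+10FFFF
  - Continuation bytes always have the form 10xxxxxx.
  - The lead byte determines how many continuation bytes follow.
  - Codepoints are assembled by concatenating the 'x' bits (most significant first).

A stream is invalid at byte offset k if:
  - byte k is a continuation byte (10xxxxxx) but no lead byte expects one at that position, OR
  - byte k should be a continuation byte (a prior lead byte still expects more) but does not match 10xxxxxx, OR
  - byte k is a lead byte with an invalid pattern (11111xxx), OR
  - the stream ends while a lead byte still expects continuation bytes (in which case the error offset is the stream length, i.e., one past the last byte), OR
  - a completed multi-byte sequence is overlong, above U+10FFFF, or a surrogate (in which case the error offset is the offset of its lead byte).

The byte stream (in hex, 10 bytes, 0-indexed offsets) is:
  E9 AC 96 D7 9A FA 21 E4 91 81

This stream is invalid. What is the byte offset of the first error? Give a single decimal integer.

Answer: 5

Derivation:
Byte[0]=E9: 3-byte lead, need 2 cont bytes. acc=0x9
Byte[1]=AC: continuation. acc=(acc<<6)|0x2C=0x26C
Byte[2]=96: continuation. acc=(acc<<6)|0x16=0x9B16
Completed: cp=U+9B16 (starts at byte 0)
Byte[3]=D7: 2-byte lead, need 1 cont bytes. acc=0x17
Byte[4]=9A: continuation. acc=(acc<<6)|0x1A=0x5DA
Completed: cp=U+05DA (starts at byte 3)
Byte[5]=FA: INVALID lead byte (not 0xxx/110x/1110/11110)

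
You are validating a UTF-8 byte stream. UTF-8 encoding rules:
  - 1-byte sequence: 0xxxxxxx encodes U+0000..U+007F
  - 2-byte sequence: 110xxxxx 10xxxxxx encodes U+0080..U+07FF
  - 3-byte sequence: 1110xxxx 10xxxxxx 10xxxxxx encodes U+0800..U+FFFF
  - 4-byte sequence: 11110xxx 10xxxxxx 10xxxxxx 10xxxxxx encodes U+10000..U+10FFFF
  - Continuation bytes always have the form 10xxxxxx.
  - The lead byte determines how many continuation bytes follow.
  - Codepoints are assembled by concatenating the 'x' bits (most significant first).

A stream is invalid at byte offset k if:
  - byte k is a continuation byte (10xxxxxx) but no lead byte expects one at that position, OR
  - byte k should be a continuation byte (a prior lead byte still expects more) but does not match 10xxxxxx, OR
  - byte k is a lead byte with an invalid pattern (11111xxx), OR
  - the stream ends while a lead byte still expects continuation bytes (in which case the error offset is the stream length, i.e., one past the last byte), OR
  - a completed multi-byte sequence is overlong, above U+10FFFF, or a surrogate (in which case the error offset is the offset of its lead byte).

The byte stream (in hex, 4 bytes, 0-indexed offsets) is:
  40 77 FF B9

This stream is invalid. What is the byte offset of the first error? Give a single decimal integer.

Byte[0]=40: 1-byte ASCII. cp=U+0040
Byte[1]=77: 1-byte ASCII. cp=U+0077
Byte[2]=FF: INVALID lead byte (not 0xxx/110x/1110/11110)

Answer: 2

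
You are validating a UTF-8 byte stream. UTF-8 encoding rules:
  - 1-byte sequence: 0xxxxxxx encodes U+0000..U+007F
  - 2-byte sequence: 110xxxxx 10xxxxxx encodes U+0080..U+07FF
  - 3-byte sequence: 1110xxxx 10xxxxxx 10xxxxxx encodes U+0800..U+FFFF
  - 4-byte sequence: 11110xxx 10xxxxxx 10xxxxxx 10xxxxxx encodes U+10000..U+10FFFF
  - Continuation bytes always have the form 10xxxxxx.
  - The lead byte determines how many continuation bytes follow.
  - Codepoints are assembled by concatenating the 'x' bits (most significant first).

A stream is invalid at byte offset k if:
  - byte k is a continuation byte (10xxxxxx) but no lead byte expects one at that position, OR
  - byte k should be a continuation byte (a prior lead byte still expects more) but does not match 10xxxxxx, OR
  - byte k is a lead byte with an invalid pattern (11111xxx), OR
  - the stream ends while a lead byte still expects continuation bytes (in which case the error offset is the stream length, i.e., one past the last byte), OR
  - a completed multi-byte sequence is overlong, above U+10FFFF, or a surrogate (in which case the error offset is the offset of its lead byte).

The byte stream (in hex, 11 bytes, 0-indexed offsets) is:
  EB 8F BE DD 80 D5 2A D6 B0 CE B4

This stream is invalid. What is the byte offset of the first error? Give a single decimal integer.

Byte[0]=EB: 3-byte lead, need 2 cont bytes. acc=0xB
Byte[1]=8F: continuation. acc=(acc<<6)|0x0F=0x2CF
Byte[2]=BE: continuation. acc=(acc<<6)|0x3E=0xB3FE
Completed: cp=U+B3FE (starts at byte 0)
Byte[3]=DD: 2-byte lead, need 1 cont bytes. acc=0x1D
Byte[4]=80: continuation. acc=(acc<<6)|0x00=0x740
Completed: cp=U+0740 (starts at byte 3)
Byte[5]=D5: 2-byte lead, need 1 cont bytes. acc=0x15
Byte[6]=2A: expected 10xxxxxx continuation. INVALID

Answer: 6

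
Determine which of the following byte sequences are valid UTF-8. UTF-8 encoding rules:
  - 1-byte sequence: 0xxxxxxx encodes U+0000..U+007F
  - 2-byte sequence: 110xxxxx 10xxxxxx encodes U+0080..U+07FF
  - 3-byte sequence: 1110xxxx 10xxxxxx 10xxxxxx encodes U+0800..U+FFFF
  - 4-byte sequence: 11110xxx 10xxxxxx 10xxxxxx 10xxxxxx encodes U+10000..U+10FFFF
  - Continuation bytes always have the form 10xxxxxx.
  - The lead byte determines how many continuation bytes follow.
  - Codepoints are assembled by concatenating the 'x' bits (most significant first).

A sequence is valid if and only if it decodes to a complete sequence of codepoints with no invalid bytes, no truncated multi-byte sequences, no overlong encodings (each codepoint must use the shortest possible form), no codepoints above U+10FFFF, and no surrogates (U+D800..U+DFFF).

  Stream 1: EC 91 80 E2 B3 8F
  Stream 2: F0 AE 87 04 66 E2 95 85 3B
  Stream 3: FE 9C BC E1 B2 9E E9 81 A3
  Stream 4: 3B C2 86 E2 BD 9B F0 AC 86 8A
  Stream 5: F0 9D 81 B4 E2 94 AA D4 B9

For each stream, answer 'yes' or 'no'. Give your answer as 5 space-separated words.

Answer: yes no no yes yes

Derivation:
Stream 1: decodes cleanly. VALID
Stream 2: error at byte offset 3. INVALID
Stream 3: error at byte offset 0. INVALID
Stream 4: decodes cleanly. VALID
Stream 5: decodes cleanly. VALID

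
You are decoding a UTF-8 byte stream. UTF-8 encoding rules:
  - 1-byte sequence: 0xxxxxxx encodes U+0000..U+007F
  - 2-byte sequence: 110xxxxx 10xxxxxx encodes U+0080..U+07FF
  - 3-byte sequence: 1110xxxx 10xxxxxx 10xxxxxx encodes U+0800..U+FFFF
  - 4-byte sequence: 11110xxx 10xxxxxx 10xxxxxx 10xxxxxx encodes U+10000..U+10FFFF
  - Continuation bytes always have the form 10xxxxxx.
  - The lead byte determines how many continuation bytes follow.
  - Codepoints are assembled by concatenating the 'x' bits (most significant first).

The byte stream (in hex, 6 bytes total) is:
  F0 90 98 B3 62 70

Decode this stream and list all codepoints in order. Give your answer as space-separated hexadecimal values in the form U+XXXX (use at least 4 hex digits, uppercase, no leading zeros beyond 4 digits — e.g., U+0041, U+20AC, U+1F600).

Byte[0]=F0: 4-byte lead, need 3 cont bytes. acc=0x0
Byte[1]=90: continuation. acc=(acc<<6)|0x10=0x10
Byte[2]=98: continuation. acc=(acc<<6)|0x18=0x418
Byte[3]=B3: continuation. acc=(acc<<6)|0x33=0x10633
Completed: cp=U+10633 (starts at byte 0)
Byte[4]=62: 1-byte ASCII. cp=U+0062
Byte[5]=70: 1-byte ASCII. cp=U+0070

Answer: U+10633 U+0062 U+0070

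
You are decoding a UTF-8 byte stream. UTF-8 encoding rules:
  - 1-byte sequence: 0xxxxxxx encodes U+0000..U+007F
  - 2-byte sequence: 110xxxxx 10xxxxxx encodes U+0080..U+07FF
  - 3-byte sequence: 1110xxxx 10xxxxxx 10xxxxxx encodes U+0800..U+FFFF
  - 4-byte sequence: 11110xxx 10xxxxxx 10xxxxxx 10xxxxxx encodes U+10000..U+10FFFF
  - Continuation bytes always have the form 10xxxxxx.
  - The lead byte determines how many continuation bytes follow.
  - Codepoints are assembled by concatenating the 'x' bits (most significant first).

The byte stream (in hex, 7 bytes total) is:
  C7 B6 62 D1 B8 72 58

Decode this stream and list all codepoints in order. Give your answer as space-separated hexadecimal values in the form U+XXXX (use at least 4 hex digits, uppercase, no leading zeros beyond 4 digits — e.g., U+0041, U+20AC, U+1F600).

Byte[0]=C7: 2-byte lead, need 1 cont bytes. acc=0x7
Byte[1]=B6: continuation. acc=(acc<<6)|0x36=0x1F6
Completed: cp=U+01F6 (starts at byte 0)
Byte[2]=62: 1-byte ASCII. cp=U+0062
Byte[3]=D1: 2-byte lead, need 1 cont bytes. acc=0x11
Byte[4]=B8: continuation. acc=(acc<<6)|0x38=0x478
Completed: cp=U+0478 (starts at byte 3)
Byte[5]=72: 1-byte ASCII. cp=U+0072
Byte[6]=58: 1-byte ASCII. cp=U+0058

Answer: U+01F6 U+0062 U+0478 U+0072 U+0058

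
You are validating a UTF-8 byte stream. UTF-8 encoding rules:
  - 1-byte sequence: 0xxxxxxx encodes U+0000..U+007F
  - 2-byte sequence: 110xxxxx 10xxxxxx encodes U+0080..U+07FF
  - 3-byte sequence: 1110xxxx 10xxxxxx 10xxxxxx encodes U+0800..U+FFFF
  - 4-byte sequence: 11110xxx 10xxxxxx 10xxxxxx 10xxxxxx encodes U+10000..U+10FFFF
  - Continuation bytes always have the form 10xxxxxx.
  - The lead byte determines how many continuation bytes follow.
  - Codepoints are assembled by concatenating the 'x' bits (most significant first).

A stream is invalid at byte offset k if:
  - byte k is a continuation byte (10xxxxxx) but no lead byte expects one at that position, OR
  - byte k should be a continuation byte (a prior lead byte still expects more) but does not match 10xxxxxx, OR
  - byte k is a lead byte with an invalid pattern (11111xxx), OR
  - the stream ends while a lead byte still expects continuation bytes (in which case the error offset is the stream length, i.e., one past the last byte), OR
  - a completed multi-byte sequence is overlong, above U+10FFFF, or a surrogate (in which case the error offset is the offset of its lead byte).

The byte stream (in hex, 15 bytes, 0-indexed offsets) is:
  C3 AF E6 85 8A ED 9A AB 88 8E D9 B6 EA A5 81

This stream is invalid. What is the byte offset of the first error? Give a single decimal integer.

Byte[0]=C3: 2-byte lead, need 1 cont bytes. acc=0x3
Byte[1]=AF: continuation. acc=(acc<<6)|0x2F=0xEF
Completed: cp=U+00EF (starts at byte 0)
Byte[2]=E6: 3-byte lead, need 2 cont bytes. acc=0x6
Byte[3]=85: continuation. acc=(acc<<6)|0x05=0x185
Byte[4]=8A: continuation. acc=(acc<<6)|0x0A=0x614A
Completed: cp=U+614A (starts at byte 2)
Byte[5]=ED: 3-byte lead, need 2 cont bytes. acc=0xD
Byte[6]=9A: continuation. acc=(acc<<6)|0x1A=0x35A
Byte[7]=AB: continuation. acc=(acc<<6)|0x2B=0xD6AB
Completed: cp=U+D6AB (starts at byte 5)
Byte[8]=88: INVALID lead byte (not 0xxx/110x/1110/11110)

Answer: 8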